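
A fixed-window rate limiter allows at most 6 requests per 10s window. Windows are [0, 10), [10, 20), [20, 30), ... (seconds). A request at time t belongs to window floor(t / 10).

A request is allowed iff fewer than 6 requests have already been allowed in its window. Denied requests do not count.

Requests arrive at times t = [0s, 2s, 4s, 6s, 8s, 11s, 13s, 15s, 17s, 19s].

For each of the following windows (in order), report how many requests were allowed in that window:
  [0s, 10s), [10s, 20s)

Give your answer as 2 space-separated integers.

Processing requests:
  req#1 t=0s (window 0): ALLOW
  req#2 t=2s (window 0): ALLOW
  req#3 t=4s (window 0): ALLOW
  req#4 t=6s (window 0): ALLOW
  req#5 t=8s (window 0): ALLOW
  req#6 t=11s (window 1): ALLOW
  req#7 t=13s (window 1): ALLOW
  req#8 t=15s (window 1): ALLOW
  req#9 t=17s (window 1): ALLOW
  req#10 t=19s (window 1): ALLOW

Allowed counts by window: 5 5

Answer: 5 5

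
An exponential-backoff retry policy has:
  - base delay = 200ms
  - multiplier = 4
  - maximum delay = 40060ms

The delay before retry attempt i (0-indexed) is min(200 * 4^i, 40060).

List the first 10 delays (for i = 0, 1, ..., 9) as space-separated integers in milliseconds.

Answer: 200 800 3200 12800 40060 40060 40060 40060 40060 40060

Derivation:
Computing each delay:
  i=0: min(200*4^0, 40060) = 200
  i=1: min(200*4^1, 40060) = 800
  i=2: min(200*4^2, 40060) = 3200
  i=3: min(200*4^3, 40060) = 12800
  i=4: min(200*4^4, 40060) = 40060
  i=5: min(200*4^5, 40060) = 40060
  i=6: min(200*4^6, 40060) = 40060
  i=7: min(200*4^7, 40060) = 40060
  i=8: min(200*4^8, 40060) = 40060
  i=9: min(200*4^9, 40060) = 40060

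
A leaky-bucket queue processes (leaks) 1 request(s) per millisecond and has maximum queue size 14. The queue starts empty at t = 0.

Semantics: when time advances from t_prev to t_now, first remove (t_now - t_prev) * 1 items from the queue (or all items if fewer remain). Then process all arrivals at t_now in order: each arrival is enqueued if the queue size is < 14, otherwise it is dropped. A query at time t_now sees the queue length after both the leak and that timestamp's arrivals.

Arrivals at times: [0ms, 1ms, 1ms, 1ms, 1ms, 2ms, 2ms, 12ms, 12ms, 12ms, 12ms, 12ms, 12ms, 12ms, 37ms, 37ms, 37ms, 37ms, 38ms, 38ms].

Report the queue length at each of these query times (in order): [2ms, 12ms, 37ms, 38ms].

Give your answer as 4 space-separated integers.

Queue lengths at query times:
  query t=2ms: backlog = 5
  query t=12ms: backlog = 7
  query t=37ms: backlog = 4
  query t=38ms: backlog = 5

Answer: 5 7 4 5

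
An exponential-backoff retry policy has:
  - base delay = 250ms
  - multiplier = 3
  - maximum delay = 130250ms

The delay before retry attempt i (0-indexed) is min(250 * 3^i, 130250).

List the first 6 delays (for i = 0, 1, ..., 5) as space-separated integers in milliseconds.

Answer: 250 750 2250 6750 20250 60750

Derivation:
Computing each delay:
  i=0: min(250*3^0, 130250) = 250
  i=1: min(250*3^1, 130250) = 750
  i=2: min(250*3^2, 130250) = 2250
  i=3: min(250*3^3, 130250) = 6750
  i=4: min(250*3^4, 130250) = 20250
  i=5: min(250*3^5, 130250) = 60750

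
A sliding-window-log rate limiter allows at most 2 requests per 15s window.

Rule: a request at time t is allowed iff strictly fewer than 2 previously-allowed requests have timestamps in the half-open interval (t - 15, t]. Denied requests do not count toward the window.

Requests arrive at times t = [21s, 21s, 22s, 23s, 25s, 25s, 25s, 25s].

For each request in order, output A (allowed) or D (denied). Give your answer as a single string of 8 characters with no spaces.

Answer: AADDDDDD

Derivation:
Tracking allowed requests in the window:
  req#1 t=21s: ALLOW
  req#2 t=21s: ALLOW
  req#3 t=22s: DENY
  req#4 t=23s: DENY
  req#5 t=25s: DENY
  req#6 t=25s: DENY
  req#7 t=25s: DENY
  req#8 t=25s: DENY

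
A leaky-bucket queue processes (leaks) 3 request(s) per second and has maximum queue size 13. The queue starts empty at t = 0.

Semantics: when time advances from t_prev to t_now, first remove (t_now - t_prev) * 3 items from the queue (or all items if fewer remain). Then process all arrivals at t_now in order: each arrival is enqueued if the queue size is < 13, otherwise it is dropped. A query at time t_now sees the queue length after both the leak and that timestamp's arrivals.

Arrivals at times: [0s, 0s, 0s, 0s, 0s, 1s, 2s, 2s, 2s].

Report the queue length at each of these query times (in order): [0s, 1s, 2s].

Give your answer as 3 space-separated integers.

Answer: 5 3 3

Derivation:
Queue lengths at query times:
  query t=0s: backlog = 5
  query t=1s: backlog = 3
  query t=2s: backlog = 3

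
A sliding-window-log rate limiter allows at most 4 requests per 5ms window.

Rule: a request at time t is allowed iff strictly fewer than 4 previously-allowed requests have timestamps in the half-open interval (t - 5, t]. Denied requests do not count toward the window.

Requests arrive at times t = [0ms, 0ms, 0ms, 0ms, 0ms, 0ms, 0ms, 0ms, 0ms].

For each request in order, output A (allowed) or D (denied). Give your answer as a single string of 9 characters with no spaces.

Answer: AAAADDDDD

Derivation:
Tracking allowed requests in the window:
  req#1 t=0ms: ALLOW
  req#2 t=0ms: ALLOW
  req#3 t=0ms: ALLOW
  req#4 t=0ms: ALLOW
  req#5 t=0ms: DENY
  req#6 t=0ms: DENY
  req#7 t=0ms: DENY
  req#8 t=0ms: DENY
  req#9 t=0ms: DENY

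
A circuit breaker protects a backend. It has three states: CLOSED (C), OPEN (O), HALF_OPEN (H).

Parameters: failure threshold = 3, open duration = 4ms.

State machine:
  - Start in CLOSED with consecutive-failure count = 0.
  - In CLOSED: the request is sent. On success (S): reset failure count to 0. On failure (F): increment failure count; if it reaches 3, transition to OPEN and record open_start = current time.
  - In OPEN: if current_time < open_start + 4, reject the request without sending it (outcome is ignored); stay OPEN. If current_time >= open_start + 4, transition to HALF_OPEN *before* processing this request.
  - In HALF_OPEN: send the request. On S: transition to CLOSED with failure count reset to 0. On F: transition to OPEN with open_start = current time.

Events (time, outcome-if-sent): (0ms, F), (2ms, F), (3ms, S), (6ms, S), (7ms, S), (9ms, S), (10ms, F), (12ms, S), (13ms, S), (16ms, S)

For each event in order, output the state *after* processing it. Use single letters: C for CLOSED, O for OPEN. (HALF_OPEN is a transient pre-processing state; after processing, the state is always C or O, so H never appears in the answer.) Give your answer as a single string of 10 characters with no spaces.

State after each event:
  event#1 t=0ms outcome=F: state=CLOSED
  event#2 t=2ms outcome=F: state=CLOSED
  event#3 t=3ms outcome=S: state=CLOSED
  event#4 t=6ms outcome=S: state=CLOSED
  event#5 t=7ms outcome=S: state=CLOSED
  event#6 t=9ms outcome=S: state=CLOSED
  event#7 t=10ms outcome=F: state=CLOSED
  event#8 t=12ms outcome=S: state=CLOSED
  event#9 t=13ms outcome=S: state=CLOSED
  event#10 t=16ms outcome=S: state=CLOSED

Answer: CCCCCCCCCC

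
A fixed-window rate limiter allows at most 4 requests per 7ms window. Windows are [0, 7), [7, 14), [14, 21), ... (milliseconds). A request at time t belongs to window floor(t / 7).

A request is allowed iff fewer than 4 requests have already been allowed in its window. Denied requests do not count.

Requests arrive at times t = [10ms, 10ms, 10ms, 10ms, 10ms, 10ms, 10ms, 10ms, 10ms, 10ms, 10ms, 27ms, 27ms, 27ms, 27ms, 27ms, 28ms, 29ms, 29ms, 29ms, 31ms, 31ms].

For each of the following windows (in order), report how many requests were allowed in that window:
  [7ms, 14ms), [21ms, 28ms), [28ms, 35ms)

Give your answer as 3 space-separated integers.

Processing requests:
  req#1 t=10ms (window 1): ALLOW
  req#2 t=10ms (window 1): ALLOW
  req#3 t=10ms (window 1): ALLOW
  req#4 t=10ms (window 1): ALLOW
  req#5 t=10ms (window 1): DENY
  req#6 t=10ms (window 1): DENY
  req#7 t=10ms (window 1): DENY
  req#8 t=10ms (window 1): DENY
  req#9 t=10ms (window 1): DENY
  req#10 t=10ms (window 1): DENY
  req#11 t=10ms (window 1): DENY
  req#12 t=27ms (window 3): ALLOW
  req#13 t=27ms (window 3): ALLOW
  req#14 t=27ms (window 3): ALLOW
  req#15 t=27ms (window 3): ALLOW
  req#16 t=27ms (window 3): DENY
  req#17 t=28ms (window 4): ALLOW
  req#18 t=29ms (window 4): ALLOW
  req#19 t=29ms (window 4): ALLOW
  req#20 t=29ms (window 4): ALLOW
  req#21 t=31ms (window 4): DENY
  req#22 t=31ms (window 4): DENY

Allowed counts by window: 4 4 4

Answer: 4 4 4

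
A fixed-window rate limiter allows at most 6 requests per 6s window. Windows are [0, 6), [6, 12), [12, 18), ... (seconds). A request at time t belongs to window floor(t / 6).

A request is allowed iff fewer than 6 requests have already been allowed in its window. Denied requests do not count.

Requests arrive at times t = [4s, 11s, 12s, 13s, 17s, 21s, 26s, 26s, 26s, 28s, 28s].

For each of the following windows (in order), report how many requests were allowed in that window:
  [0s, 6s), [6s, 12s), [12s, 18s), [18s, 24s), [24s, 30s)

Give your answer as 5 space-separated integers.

Answer: 1 1 3 1 5

Derivation:
Processing requests:
  req#1 t=4s (window 0): ALLOW
  req#2 t=11s (window 1): ALLOW
  req#3 t=12s (window 2): ALLOW
  req#4 t=13s (window 2): ALLOW
  req#5 t=17s (window 2): ALLOW
  req#6 t=21s (window 3): ALLOW
  req#7 t=26s (window 4): ALLOW
  req#8 t=26s (window 4): ALLOW
  req#9 t=26s (window 4): ALLOW
  req#10 t=28s (window 4): ALLOW
  req#11 t=28s (window 4): ALLOW

Allowed counts by window: 1 1 3 1 5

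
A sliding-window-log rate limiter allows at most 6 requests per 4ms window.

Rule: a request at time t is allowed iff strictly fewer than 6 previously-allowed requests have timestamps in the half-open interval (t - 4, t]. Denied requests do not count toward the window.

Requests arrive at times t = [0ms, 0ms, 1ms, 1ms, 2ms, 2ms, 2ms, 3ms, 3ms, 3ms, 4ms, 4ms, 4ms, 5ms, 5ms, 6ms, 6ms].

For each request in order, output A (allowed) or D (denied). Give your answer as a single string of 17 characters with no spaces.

Tracking allowed requests in the window:
  req#1 t=0ms: ALLOW
  req#2 t=0ms: ALLOW
  req#3 t=1ms: ALLOW
  req#4 t=1ms: ALLOW
  req#5 t=2ms: ALLOW
  req#6 t=2ms: ALLOW
  req#7 t=2ms: DENY
  req#8 t=3ms: DENY
  req#9 t=3ms: DENY
  req#10 t=3ms: DENY
  req#11 t=4ms: ALLOW
  req#12 t=4ms: ALLOW
  req#13 t=4ms: DENY
  req#14 t=5ms: ALLOW
  req#15 t=5ms: ALLOW
  req#16 t=6ms: ALLOW
  req#17 t=6ms: ALLOW

Answer: AAAAAADDDDAADAAAA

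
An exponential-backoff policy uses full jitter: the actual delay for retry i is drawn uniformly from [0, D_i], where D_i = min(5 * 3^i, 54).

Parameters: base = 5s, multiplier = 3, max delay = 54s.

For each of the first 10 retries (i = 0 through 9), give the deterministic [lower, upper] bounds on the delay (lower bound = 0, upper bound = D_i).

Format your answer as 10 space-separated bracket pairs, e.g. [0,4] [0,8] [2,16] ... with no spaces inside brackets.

Computing bounds per retry:
  i=0: D_i=min(5*3^0,54)=5, bounds=[0,5]
  i=1: D_i=min(5*3^1,54)=15, bounds=[0,15]
  i=2: D_i=min(5*3^2,54)=45, bounds=[0,45]
  i=3: D_i=min(5*3^3,54)=54, bounds=[0,54]
  i=4: D_i=min(5*3^4,54)=54, bounds=[0,54]
  i=5: D_i=min(5*3^5,54)=54, bounds=[0,54]
  i=6: D_i=min(5*3^6,54)=54, bounds=[0,54]
  i=7: D_i=min(5*3^7,54)=54, bounds=[0,54]
  i=8: D_i=min(5*3^8,54)=54, bounds=[0,54]
  i=9: D_i=min(5*3^9,54)=54, bounds=[0,54]

Answer: [0,5] [0,15] [0,45] [0,54] [0,54] [0,54] [0,54] [0,54] [0,54] [0,54]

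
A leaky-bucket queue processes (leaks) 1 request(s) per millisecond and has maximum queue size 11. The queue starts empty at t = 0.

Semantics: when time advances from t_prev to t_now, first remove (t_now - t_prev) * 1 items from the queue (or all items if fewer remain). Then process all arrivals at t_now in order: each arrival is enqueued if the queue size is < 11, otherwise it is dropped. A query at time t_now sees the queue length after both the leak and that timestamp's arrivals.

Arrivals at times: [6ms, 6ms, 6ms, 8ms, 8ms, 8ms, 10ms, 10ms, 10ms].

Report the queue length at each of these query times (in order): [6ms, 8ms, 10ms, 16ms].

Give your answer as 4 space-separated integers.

Answer: 3 4 5 0

Derivation:
Queue lengths at query times:
  query t=6ms: backlog = 3
  query t=8ms: backlog = 4
  query t=10ms: backlog = 5
  query t=16ms: backlog = 0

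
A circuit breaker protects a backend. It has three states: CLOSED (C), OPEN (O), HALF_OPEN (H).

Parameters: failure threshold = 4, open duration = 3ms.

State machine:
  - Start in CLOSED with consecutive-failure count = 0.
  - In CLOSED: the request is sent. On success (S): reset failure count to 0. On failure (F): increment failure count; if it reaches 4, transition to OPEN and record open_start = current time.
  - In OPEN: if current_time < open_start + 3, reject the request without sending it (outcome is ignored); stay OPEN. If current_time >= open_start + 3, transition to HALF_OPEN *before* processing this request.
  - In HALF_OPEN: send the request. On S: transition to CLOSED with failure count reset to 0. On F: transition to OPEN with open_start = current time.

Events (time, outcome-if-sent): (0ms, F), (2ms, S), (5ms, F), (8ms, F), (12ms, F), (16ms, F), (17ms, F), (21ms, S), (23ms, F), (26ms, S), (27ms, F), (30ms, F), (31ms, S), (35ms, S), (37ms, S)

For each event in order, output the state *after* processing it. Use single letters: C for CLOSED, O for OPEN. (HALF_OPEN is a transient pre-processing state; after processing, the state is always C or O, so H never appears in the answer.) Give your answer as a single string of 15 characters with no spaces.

Answer: CCCCCOOCCCCCCCC

Derivation:
State after each event:
  event#1 t=0ms outcome=F: state=CLOSED
  event#2 t=2ms outcome=S: state=CLOSED
  event#3 t=5ms outcome=F: state=CLOSED
  event#4 t=8ms outcome=F: state=CLOSED
  event#5 t=12ms outcome=F: state=CLOSED
  event#6 t=16ms outcome=F: state=OPEN
  event#7 t=17ms outcome=F: state=OPEN
  event#8 t=21ms outcome=S: state=CLOSED
  event#9 t=23ms outcome=F: state=CLOSED
  event#10 t=26ms outcome=S: state=CLOSED
  event#11 t=27ms outcome=F: state=CLOSED
  event#12 t=30ms outcome=F: state=CLOSED
  event#13 t=31ms outcome=S: state=CLOSED
  event#14 t=35ms outcome=S: state=CLOSED
  event#15 t=37ms outcome=S: state=CLOSED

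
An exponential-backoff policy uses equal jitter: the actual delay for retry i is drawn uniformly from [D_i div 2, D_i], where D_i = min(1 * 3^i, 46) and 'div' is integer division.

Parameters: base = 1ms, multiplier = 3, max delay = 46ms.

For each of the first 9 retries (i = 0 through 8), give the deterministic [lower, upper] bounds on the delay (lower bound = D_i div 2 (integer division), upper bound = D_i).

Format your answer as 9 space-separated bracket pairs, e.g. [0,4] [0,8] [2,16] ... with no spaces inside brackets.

Computing bounds per retry:
  i=0: D_i=min(1*3^0,46)=1, bounds=[0,1]
  i=1: D_i=min(1*3^1,46)=3, bounds=[1,3]
  i=2: D_i=min(1*3^2,46)=9, bounds=[4,9]
  i=3: D_i=min(1*3^3,46)=27, bounds=[13,27]
  i=4: D_i=min(1*3^4,46)=46, bounds=[23,46]
  i=5: D_i=min(1*3^5,46)=46, bounds=[23,46]
  i=6: D_i=min(1*3^6,46)=46, bounds=[23,46]
  i=7: D_i=min(1*3^7,46)=46, bounds=[23,46]
  i=8: D_i=min(1*3^8,46)=46, bounds=[23,46]

Answer: [0,1] [1,3] [4,9] [13,27] [23,46] [23,46] [23,46] [23,46] [23,46]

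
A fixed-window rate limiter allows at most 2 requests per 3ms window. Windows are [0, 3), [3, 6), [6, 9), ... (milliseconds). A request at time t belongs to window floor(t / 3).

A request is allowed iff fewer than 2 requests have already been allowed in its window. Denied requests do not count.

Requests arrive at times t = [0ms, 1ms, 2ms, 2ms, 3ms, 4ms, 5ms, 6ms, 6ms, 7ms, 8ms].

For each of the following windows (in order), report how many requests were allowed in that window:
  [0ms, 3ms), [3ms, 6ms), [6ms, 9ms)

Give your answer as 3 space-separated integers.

Processing requests:
  req#1 t=0ms (window 0): ALLOW
  req#2 t=1ms (window 0): ALLOW
  req#3 t=2ms (window 0): DENY
  req#4 t=2ms (window 0): DENY
  req#5 t=3ms (window 1): ALLOW
  req#6 t=4ms (window 1): ALLOW
  req#7 t=5ms (window 1): DENY
  req#8 t=6ms (window 2): ALLOW
  req#9 t=6ms (window 2): ALLOW
  req#10 t=7ms (window 2): DENY
  req#11 t=8ms (window 2): DENY

Allowed counts by window: 2 2 2

Answer: 2 2 2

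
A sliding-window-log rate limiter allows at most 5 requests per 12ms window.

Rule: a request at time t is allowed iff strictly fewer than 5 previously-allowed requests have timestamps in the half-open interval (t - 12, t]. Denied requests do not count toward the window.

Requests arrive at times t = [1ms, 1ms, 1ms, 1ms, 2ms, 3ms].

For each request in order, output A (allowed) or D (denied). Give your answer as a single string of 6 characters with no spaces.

Tracking allowed requests in the window:
  req#1 t=1ms: ALLOW
  req#2 t=1ms: ALLOW
  req#3 t=1ms: ALLOW
  req#4 t=1ms: ALLOW
  req#5 t=2ms: ALLOW
  req#6 t=3ms: DENY

Answer: AAAAAD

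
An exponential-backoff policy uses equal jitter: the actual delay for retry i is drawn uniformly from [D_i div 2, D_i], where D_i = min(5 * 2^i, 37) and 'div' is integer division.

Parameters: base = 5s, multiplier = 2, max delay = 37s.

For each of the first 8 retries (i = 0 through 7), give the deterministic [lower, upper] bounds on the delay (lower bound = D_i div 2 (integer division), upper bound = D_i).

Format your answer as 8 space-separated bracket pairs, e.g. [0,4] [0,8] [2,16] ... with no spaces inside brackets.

Computing bounds per retry:
  i=0: D_i=min(5*2^0,37)=5, bounds=[2,5]
  i=1: D_i=min(5*2^1,37)=10, bounds=[5,10]
  i=2: D_i=min(5*2^2,37)=20, bounds=[10,20]
  i=3: D_i=min(5*2^3,37)=37, bounds=[18,37]
  i=4: D_i=min(5*2^4,37)=37, bounds=[18,37]
  i=5: D_i=min(5*2^5,37)=37, bounds=[18,37]
  i=6: D_i=min(5*2^6,37)=37, bounds=[18,37]
  i=7: D_i=min(5*2^7,37)=37, bounds=[18,37]

Answer: [2,5] [5,10] [10,20] [18,37] [18,37] [18,37] [18,37] [18,37]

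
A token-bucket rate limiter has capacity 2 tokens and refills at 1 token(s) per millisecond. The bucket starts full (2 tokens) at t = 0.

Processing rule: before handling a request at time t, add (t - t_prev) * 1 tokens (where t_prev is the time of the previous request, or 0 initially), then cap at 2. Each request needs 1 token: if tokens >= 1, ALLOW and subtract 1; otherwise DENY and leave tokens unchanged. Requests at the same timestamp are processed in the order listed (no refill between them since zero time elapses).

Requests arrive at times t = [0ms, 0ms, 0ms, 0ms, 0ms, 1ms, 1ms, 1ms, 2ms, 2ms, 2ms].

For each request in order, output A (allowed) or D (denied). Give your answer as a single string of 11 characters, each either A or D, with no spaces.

Answer: AADDDADDADD

Derivation:
Simulating step by step:
  req#1 t=0ms: ALLOW
  req#2 t=0ms: ALLOW
  req#3 t=0ms: DENY
  req#4 t=0ms: DENY
  req#5 t=0ms: DENY
  req#6 t=1ms: ALLOW
  req#7 t=1ms: DENY
  req#8 t=1ms: DENY
  req#9 t=2ms: ALLOW
  req#10 t=2ms: DENY
  req#11 t=2ms: DENY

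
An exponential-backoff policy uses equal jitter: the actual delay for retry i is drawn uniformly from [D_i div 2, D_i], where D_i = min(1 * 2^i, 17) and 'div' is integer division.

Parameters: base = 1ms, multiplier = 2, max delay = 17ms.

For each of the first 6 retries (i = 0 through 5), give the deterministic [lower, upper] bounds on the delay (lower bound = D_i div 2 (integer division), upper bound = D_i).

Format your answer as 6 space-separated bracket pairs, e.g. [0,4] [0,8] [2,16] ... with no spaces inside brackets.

Answer: [0,1] [1,2] [2,4] [4,8] [8,16] [8,17]

Derivation:
Computing bounds per retry:
  i=0: D_i=min(1*2^0,17)=1, bounds=[0,1]
  i=1: D_i=min(1*2^1,17)=2, bounds=[1,2]
  i=2: D_i=min(1*2^2,17)=4, bounds=[2,4]
  i=3: D_i=min(1*2^3,17)=8, bounds=[4,8]
  i=4: D_i=min(1*2^4,17)=16, bounds=[8,16]
  i=5: D_i=min(1*2^5,17)=17, bounds=[8,17]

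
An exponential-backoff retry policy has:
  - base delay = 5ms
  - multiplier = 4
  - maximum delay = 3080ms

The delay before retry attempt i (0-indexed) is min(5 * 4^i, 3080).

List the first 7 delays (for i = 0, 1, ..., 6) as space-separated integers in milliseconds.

Computing each delay:
  i=0: min(5*4^0, 3080) = 5
  i=1: min(5*4^1, 3080) = 20
  i=2: min(5*4^2, 3080) = 80
  i=3: min(5*4^3, 3080) = 320
  i=4: min(5*4^4, 3080) = 1280
  i=5: min(5*4^5, 3080) = 3080
  i=6: min(5*4^6, 3080) = 3080

Answer: 5 20 80 320 1280 3080 3080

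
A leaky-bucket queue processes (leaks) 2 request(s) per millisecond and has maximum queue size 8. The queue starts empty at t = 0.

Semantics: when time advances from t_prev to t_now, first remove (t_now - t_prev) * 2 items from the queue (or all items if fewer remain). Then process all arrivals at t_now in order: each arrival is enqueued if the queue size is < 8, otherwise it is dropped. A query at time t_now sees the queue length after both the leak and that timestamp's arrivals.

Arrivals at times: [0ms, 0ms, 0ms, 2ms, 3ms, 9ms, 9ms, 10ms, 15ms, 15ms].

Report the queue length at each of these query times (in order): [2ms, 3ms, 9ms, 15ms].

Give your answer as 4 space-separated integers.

Queue lengths at query times:
  query t=2ms: backlog = 1
  query t=3ms: backlog = 1
  query t=9ms: backlog = 2
  query t=15ms: backlog = 2

Answer: 1 1 2 2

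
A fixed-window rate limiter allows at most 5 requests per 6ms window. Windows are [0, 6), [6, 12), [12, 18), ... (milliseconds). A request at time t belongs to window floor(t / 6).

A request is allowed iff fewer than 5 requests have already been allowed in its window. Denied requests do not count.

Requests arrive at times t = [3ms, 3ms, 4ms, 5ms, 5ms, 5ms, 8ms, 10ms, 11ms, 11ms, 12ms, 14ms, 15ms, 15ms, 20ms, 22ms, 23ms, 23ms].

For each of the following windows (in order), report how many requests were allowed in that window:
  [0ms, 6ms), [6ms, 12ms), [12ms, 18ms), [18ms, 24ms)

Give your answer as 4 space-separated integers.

Answer: 5 4 4 4

Derivation:
Processing requests:
  req#1 t=3ms (window 0): ALLOW
  req#2 t=3ms (window 0): ALLOW
  req#3 t=4ms (window 0): ALLOW
  req#4 t=5ms (window 0): ALLOW
  req#5 t=5ms (window 0): ALLOW
  req#6 t=5ms (window 0): DENY
  req#7 t=8ms (window 1): ALLOW
  req#8 t=10ms (window 1): ALLOW
  req#9 t=11ms (window 1): ALLOW
  req#10 t=11ms (window 1): ALLOW
  req#11 t=12ms (window 2): ALLOW
  req#12 t=14ms (window 2): ALLOW
  req#13 t=15ms (window 2): ALLOW
  req#14 t=15ms (window 2): ALLOW
  req#15 t=20ms (window 3): ALLOW
  req#16 t=22ms (window 3): ALLOW
  req#17 t=23ms (window 3): ALLOW
  req#18 t=23ms (window 3): ALLOW

Allowed counts by window: 5 4 4 4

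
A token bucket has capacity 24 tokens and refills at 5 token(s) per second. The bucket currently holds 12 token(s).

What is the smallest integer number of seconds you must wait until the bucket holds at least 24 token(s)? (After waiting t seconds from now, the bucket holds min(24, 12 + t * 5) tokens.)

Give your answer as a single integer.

Answer: 3

Derivation:
Need 12 + t * 5 >= 24, so t >= 12/5.
Smallest integer t = ceil(12/5) = 3.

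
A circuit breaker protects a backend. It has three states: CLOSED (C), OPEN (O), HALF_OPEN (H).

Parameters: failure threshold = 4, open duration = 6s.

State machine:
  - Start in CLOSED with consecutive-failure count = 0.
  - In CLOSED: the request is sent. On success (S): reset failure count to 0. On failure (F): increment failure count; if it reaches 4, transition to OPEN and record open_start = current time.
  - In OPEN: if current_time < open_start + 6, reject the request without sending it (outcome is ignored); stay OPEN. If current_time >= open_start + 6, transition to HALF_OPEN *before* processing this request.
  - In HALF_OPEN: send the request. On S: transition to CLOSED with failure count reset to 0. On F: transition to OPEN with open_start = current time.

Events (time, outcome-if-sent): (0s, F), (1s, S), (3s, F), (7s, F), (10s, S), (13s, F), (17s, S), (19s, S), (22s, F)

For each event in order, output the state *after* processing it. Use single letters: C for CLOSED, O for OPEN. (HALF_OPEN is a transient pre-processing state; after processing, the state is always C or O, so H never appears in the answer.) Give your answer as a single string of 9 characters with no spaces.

Answer: CCCCCCCCC

Derivation:
State after each event:
  event#1 t=0s outcome=F: state=CLOSED
  event#2 t=1s outcome=S: state=CLOSED
  event#3 t=3s outcome=F: state=CLOSED
  event#4 t=7s outcome=F: state=CLOSED
  event#5 t=10s outcome=S: state=CLOSED
  event#6 t=13s outcome=F: state=CLOSED
  event#7 t=17s outcome=S: state=CLOSED
  event#8 t=19s outcome=S: state=CLOSED
  event#9 t=22s outcome=F: state=CLOSED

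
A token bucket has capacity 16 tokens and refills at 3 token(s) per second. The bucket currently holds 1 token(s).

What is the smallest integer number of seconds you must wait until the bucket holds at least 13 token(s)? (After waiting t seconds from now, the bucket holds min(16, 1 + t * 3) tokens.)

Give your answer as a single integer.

Answer: 4

Derivation:
Need 1 + t * 3 >= 13, so t >= 12/3.
Smallest integer t = ceil(12/3) = 4.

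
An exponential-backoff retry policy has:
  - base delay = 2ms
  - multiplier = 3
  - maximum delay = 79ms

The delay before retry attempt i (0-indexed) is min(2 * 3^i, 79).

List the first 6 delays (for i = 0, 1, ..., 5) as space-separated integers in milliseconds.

Answer: 2 6 18 54 79 79

Derivation:
Computing each delay:
  i=0: min(2*3^0, 79) = 2
  i=1: min(2*3^1, 79) = 6
  i=2: min(2*3^2, 79) = 18
  i=3: min(2*3^3, 79) = 54
  i=4: min(2*3^4, 79) = 79
  i=5: min(2*3^5, 79) = 79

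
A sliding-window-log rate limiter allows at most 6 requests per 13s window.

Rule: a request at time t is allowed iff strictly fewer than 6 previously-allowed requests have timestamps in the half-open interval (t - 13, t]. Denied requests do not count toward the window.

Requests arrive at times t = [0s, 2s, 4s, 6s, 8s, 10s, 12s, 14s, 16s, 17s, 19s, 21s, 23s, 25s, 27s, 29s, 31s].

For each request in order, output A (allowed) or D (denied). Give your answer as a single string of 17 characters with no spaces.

Tracking allowed requests in the window:
  req#1 t=0s: ALLOW
  req#2 t=2s: ALLOW
  req#3 t=4s: ALLOW
  req#4 t=6s: ALLOW
  req#5 t=8s: ALLOW
  req#6 t=10s: ALLOW
  req#7 t=12s: DENY
  req#8 t=14s: ALLOW
  req#9 t=16s: ALLOW
  req#10 t=17s: ALLOW
  req#11 t=19s: ALLOW
  req#12 t=21s: ALLOW
  req#13 t=23s: ALLOW
  req#14 t=25s: DENY
  req#15 t=27s: ALLOW
  req#16 t=29s: ALLOW
  req#17 t=31s: ALLOW

Answer: AAAAAADAAAAAADAAA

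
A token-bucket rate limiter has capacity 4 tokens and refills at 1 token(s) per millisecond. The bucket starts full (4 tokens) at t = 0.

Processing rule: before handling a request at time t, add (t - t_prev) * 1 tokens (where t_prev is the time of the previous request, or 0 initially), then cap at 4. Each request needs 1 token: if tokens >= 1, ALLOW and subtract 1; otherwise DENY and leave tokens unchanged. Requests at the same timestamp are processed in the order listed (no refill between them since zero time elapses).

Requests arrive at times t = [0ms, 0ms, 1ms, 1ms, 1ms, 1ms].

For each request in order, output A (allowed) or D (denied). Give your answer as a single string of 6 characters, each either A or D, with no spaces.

Simulating step by step:
  req#1 t=0ms: ALLOW
  req#2 t=0ms: ALLOW
  req#3 t=1ms: ALLOW
  req#4 t=1ms: ALLOW
  req#5 t=1ms: ALLOW
  req#6 t=1ms: DENY

Answer: AAAAAD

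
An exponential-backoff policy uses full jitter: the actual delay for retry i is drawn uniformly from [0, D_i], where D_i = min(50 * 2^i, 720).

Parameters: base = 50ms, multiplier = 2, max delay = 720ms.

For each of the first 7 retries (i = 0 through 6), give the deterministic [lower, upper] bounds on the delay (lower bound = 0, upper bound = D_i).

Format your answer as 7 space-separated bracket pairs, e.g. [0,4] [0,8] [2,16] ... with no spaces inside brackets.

Answer: [0,50] [0,100] [0,200] [0,400] [0,720] [0,720] [0,720]

Derivation:
Computing bounds per retry:
  i=0: D_i=min(50*2^0,720)=50, bounds=[0,50]
  i=1: D_i=min(50*2^1,720)=100, bounds=[0,100]
  i=2: D_i=min(50*2^2,720)=200, bounds=[0,200]
  i=3: D_i=min(50*2^3,720)=400, bounds=[0,400]
  i=4: D_i=min(50*2^4,720)=720, bounds=[0,720]
  i=5: D_i=min(50*2^5,720)=720, bounds=[0,720]
  i=6: D_i=min(50*2^6,720)=720, bounds=[0,720]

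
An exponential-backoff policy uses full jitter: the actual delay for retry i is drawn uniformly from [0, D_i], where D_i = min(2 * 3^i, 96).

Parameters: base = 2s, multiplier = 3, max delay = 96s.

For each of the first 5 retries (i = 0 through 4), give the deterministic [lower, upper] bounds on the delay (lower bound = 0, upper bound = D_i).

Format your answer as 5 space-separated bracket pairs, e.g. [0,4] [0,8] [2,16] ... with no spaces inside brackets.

Answer: [0,2] [0,6] [0,18] [0,54] [0,96]

Derivation:
Computing bounds per retry:
  i=0: D_i=min(2*3^0,96)=2, bounds=[0,2]
  i=1: D_i=min(2*3^1,96)=6, bounds=[0,6]
  i=2: D_i=min(2*3^2,96)=18, bounds=[0,18]
  i=3: D_i=min(2*3^3,96)=54, bounds=[0,54]
  i=4: D_i=min(2*3^4,96)=96, bounds=[0,96]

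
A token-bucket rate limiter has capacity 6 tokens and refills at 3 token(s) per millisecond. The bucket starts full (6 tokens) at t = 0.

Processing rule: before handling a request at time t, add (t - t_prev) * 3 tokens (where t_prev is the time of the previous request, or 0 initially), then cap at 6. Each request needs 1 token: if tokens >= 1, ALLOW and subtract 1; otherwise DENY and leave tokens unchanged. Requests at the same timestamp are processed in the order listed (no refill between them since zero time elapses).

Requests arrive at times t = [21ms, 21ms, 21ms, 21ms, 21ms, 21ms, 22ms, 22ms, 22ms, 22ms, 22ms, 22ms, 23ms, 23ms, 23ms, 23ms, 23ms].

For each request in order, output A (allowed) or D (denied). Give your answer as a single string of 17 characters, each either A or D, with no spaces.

Answer: AAAAAAAAADDDAAADD

Derivation:
Simulating step by step:
  req#1 t=21ms: ALLOW
  req#2 t=21ms: ALLOW
  req#3 t=21ms: ALLOW
  req#4 t=21ms: ALLOW
  req#5 t=21ms: ALLOW
  req#6 t=21ms: ALLOW
  req#7 t=22ms: ALLOW
  req#8 t=22ms: ALLOW
  req#9 t=22ms: ALLOW
  req#10 t=22ms: DENY
  req#11 t=22ms: DENY
  req#12 t=22ms: DENY
  req#13 t=23ms: ALLOW
  req#14 t=23ms: ALLOW
  req#15 t=23ms: ALLOW
  req#16 t=23ms: DENY
  req#17 t=23ms: DENY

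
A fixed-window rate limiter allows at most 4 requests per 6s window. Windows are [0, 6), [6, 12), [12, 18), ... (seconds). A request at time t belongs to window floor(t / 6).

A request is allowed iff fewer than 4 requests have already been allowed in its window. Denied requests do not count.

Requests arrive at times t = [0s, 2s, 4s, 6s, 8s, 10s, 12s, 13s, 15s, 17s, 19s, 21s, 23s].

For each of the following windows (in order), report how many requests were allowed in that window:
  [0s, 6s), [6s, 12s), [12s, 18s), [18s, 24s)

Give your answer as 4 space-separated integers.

Answer: 3 3 4 3

Derivation:
Processing requests:
  req#1 t=0s (window 0): ALLOW
  req#2 t=2s (window 0): ALLOW
  req#3 t=4s (window 0): ALLOW
  req#4 t=6s (window 1): ALLOW
  req#5 t=8s (window 1): ALLOW
  req#6 t=10s (window 1): ALLOW
  req#7 t=12s (window 2): ALLOW
  req#8 t=13s (window 2): ALLOW
  req#9 t=15s (window 2): ALLOW
  req#10 t=17s (window 2): ALLOW
  req#11 t=19s (window 3): ALLOW
  req#12 t=21s (window 3): ALLOW
  req#13 t=23s (window 3): ALLOW

Allowed counts by window: 3 3 4 3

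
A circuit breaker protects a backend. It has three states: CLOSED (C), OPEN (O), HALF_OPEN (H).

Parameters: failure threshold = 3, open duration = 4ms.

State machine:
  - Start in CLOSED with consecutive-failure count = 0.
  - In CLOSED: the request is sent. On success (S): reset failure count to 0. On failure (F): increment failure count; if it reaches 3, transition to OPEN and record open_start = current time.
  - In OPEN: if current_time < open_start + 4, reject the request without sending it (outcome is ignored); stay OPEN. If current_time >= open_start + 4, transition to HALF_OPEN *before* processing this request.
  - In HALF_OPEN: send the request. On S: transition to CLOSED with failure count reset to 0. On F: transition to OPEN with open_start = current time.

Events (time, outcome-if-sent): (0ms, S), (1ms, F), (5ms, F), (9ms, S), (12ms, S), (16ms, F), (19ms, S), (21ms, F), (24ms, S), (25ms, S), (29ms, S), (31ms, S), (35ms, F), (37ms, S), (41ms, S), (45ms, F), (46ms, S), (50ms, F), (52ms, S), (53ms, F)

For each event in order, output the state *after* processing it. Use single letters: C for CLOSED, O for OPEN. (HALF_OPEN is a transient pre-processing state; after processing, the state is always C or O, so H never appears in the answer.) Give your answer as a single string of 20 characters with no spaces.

Answer: CCCCCCCCCCCCCCCCCCCC

Derivation:
State after each event:
  event#1 t=0ms outcome=S: state=CLOSED
  event#2 t=1ms outcome=F: state=CLOSED
  event#3 t=5ms outcome=F: state=CLOSED
  event#4 t=9ms outcome=S: state=CLOSED
  event#5 t=12ms outcome=S: state=CLOSED
  event#6 t=16ms outcome=F: state=CLOSED
  event#7 t=19ms outcome=S: state=CLOSED
  event#8 t=21ms outcome=F: state=CLOSED
  event#9 t=24ms outcome=S: state=CLOSED
  event#10 t=25ms outcome=S: state=CLOSED
  event#11 t=29ms outcome=S: state=CLOSED
  event#12 t=31ms outcome=S: state=CLOSED
  event#13 t=35ms outcome=F: state=CLOSED
  event#14 t=37ms outcome=S: state=CLOSED
  event#15 t=41ms outcome=S: state=CLOSED
  event#16 t=45ms outcome=F: state=CLOSED
  event#17 t=46ms outcome=S: state=CLOSED
  event#18 t=50ms outcome=F: state=CLOSED
  event#19 t=52ms outcome=S: state=CLOSED
  event#20 t=53ms outcome=F: state=CLOSED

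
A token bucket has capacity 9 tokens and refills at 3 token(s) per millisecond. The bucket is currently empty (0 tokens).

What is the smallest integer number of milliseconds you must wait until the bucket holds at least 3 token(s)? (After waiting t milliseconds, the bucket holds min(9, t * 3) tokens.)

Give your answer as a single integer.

Answer: 1

Derivation:
Need t * 3 >= 3, so t >= 3/3.
Smallest integer t = ceil(3/3) = 1.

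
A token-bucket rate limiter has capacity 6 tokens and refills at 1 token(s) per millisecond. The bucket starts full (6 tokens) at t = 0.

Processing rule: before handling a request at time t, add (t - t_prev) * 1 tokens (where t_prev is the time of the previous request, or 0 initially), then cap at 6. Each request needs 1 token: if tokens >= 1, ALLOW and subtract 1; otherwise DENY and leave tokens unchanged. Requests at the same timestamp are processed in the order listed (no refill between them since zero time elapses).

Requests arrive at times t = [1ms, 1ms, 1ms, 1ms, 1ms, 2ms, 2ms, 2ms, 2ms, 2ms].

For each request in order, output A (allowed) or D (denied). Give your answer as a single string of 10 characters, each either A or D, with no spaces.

Simulating step by step:
  req#1 t=1ms: ALLOW
  req#2 t=1ms: ALLOW
  req#3 t=1ms: ALLOW
  req#4 t=1ms: ALLOW
  req#5 t=1ms: ALLOW
  req#6 t=2ms: ALLOW
  req#7 t=2ms: ALLOW
  req#8 t=2ms: DENY
  req#9 t=2ms: DENY
  req#10 t=2ms: DENY

Answer: AAAAAAADDD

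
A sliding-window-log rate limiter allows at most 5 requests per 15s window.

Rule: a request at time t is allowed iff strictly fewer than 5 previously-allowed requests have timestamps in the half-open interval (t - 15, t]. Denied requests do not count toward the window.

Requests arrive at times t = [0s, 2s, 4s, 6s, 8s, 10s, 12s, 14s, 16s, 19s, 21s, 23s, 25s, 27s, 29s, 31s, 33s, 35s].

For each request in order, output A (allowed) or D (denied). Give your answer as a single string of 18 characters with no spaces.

Tracking allowed requests in the window:
  req#1 t=0s: ALLOW
  req#2 t=2s: ALLOW
  req#3 t=4s: ALLOW
  req#4 t=6s: ALLOW
  req#5 t=8s: ALLOW
  req#6 t=10s: DENY
  req#7 t=12s: DENY
  req#8 t=14s: DENY
  req#9 t=16s: ALLOW
  req#10 t=19s: ALLOW
  req#11 t=21s: ALLOW
  req#12 t=23s: ALLOW
  req#13 t=25s: ALLOW
  req#14 t=27s: DENY
  req#15 t=29s: DENY
  req#16 t=31s: ALLOW
  req#17 t=33s: DENY
  req#18 t=35s: ALLOW

Answer: AAAAADDDAAAAADDADA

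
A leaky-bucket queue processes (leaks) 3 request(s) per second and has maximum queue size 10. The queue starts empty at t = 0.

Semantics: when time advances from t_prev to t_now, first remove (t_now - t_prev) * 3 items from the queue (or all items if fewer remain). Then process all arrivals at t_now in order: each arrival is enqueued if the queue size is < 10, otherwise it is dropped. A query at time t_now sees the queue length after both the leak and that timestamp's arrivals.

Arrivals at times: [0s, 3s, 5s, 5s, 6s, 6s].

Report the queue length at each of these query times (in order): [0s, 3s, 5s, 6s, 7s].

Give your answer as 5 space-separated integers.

Queue lengths at query times:
  query t=0s: backlog = 1
  query t=3s: backlog = 1
  query t=5s: backlog = 2
  query t=6s: backlog = 2
  query t=7s: backlog = 0

Answer: 1 1 2 2 0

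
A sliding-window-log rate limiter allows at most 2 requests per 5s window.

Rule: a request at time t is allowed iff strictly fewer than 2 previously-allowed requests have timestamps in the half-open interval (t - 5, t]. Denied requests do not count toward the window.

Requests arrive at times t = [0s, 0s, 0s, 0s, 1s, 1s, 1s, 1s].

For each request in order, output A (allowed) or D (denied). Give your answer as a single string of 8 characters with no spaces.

Tracking allowed requests in the window:
  req#1 t=0s: ALLOW
  req#2 t=0s: ALLOW
  req#3 t=0s: DENY
  req#4 t=0s: DENY
  req#5 t=1s: DENY
  req#6 t=1s: DENY
  req#7 t=1s: DENY
  req#8 t=1s: DENY

Answer: AADDDDDD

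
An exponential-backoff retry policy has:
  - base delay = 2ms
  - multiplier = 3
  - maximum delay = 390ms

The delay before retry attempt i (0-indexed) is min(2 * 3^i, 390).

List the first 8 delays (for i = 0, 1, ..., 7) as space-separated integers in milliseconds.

Computing each delay:
  i=0: min(2*3^0, 390) = 2
  i=1: min(2*3^1, 390) = 6
  i=2: min(2*3^2, 390) = 18
  i=3: min(2*3^3, 390) = 54
  i=4: min(2*3^4, 390) = 162
  i=5: min(2*3^5, 390) = 390
  i=6: min(2*3^6, 390) = 390
  i=7: min(2*3^7, 390) = 390

Answer: 2 6 18 54 162 390 390 390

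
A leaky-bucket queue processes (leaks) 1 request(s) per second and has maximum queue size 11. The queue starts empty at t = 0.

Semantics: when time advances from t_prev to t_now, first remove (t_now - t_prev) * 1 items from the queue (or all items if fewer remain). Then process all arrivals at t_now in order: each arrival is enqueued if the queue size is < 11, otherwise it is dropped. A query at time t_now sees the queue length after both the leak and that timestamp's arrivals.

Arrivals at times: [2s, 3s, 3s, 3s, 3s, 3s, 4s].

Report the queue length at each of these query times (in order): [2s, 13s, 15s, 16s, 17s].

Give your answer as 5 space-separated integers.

Answer: 1 0 0 0 0

Derivation:
Queue lengths at query times:
  query t=2s: backlog = 1
  query t=13s: backlog = 0
  query t=15s: backlog = 0
  query t=16s: backlog = 0
  query t=17s: backlog = 0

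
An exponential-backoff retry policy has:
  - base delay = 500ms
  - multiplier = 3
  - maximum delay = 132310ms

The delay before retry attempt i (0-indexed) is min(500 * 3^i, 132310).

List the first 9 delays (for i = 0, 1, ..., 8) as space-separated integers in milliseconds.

Computing each delay:
  i=0: min(500*3^0, 132310) = 500
  i=1: min(500*3^1, 132310) = 1500
  i=2: min(500*3^2, 132310) = 4500
  i=3: min(500*3^3, 132310) = 13500
  i=4: min(500*3^4, 132310) = 40500
  i=5: min(500*3^5, 132310) = 121500
  i=6: min(500*3^6, 132310) = 132310
  i=7: min(500*3^7, 132310) = 132310
  i=8: min(500*3^8, 132310) = 132310

Answer: 500 1500 4500 13500 40500 121500 132310 132310 132310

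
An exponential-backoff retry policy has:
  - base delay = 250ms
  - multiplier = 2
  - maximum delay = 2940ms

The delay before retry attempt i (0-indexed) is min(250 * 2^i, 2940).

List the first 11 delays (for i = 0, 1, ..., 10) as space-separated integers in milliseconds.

Computing each delay:
  i=0: min(250*2^0, 2940) = 250
  i=1: min(250*2^1, 2940) = 500
  i=2: min(250*2^2, 2940) = 1000
  i=3: min(250*2^3, 2940) = 2000
  i=4: min(250*2^4, 2940) = 2940
  i=5: min(250*2^5, 2940) = 2940
  i=6: min(250*2^6, 2940) = 2940
  i=7: min(250*2^7, 2940) = 2940
  i=8: min(250*2^8, 2940) = 2940
  i=9: min(250*2^9, 2940) = 2940
  i=10: min(250*2^10, 2940) = 2940

Answer: 250 500 1000 2000 2940 2940 2940 2940 2940 2940 2940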